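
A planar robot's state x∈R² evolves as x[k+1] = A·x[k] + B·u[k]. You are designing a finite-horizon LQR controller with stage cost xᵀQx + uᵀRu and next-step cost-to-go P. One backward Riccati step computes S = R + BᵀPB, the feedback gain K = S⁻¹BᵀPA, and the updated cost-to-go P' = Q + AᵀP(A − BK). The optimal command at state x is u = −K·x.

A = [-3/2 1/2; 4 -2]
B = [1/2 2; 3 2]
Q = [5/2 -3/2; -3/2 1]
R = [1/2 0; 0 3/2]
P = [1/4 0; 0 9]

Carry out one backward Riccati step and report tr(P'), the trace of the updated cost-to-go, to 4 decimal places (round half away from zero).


BᵀP = [0.1250 27.0000; 0.5000 18.0000]
S = R + BᵀPB = [1/2 0; 0 3/2] + [81.0625 54.2500; 54.2500 37.0000] = [81.5625 54.2500; 54.2500 38.5000]
BᵀPA = [107.8125 -53.9375; 71.2500 -35.7500]
K = S⁻¹·BᵀPA = [1.4484 -0.6959; -0.1903 0.0520]
A−BK = [-1.8437 0.7439; 0.0354 -0.0163]
AᵀP(A−BK) = [1.9642 -0.8669; -0.8669 0.3870]
P' = Q + AᵀP(A−BK) = [4.4642 -2.3669; -2.3669 1.3870]
tr(P') = 5.8512

5.8512


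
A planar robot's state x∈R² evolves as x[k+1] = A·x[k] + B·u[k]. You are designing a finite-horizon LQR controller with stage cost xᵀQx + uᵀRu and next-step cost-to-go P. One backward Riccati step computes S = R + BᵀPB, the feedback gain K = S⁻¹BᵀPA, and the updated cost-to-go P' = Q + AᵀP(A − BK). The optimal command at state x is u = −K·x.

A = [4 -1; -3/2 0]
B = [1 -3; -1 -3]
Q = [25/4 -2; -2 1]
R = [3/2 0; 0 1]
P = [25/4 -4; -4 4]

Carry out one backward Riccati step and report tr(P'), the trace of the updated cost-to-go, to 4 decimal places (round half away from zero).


18.2276

BᵀP = [10.2500 -8.0000; -6.7500 0.0000]
S = R + BᵀPB = [3/2 0; 0 1] + [18.2500 -6.7500; -6.7500 20.2500] = [19.7500 -6.7500; -6.7500 21.2500]
BᵀPA = [53.0000 -10.2500; -27.0000 6.7500]
K = S⁻¹·BᵀPA = [2.5232 -0.4604; -0.4691 0.1714]
A−BK = [0.0695 -0.0254; -0.3841 0.0538]
AᵀP(A−BK) = [10.6037 -1.9706; -1.9706 0.3739]
P' = Q + AᵀP(A−BK) = [16.8537 -3.9706; -3.9706 1.3739]
tr(P') = 18.2276


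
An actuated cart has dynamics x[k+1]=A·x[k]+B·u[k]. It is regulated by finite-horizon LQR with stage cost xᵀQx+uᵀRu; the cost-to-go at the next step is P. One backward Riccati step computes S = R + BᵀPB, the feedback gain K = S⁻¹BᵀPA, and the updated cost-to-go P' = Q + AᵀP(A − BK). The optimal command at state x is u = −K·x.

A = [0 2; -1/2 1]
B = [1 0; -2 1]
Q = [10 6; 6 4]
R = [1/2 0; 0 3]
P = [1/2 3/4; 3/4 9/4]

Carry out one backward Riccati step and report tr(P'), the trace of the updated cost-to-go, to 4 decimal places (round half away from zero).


16.4442

BᵀP = [-1.0000 -3.7500; 0.7500 2.2500]
S = R + BᵀPB = [1/2 0; 0 3] + [6.5000 -3.7500; -3.7500 2.2500] = [7.0000 -3.7500; -3.7500 5.2500]
BᵀPA = [1.8750 -5.7500; -1.1250 3.7500]
K = S⁻¹·BᵀPA = [0.2479 -0.7107; -0.0372 0.2066]
A−BK = [-0.2479 2.7107; 0.0331 -0.6281]
AᵀP(A−BK) = [0.0558 -0.3099; -0.3099 2.3884]
P' = Q + AᵀP(A−BK) = [10.0558 5.6901; 5.6901 6.3884]
tr(P') = 16.4442


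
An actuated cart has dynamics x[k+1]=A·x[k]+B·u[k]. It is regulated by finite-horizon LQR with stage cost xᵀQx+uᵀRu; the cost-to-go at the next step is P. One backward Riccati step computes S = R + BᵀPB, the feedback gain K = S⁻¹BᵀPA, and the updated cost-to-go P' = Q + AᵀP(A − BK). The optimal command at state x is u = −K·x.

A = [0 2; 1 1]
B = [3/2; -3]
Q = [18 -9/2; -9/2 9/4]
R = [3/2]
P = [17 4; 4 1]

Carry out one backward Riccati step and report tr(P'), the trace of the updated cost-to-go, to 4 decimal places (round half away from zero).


BᵀP = [13.5000 3.0000]
S = R + BᵀPB = [3/2] + [11.2500] = [12.7500]
BᵀPA = [3.0000 30.0000]
K = S⁻¹·BᵀPA = [0.2353 2.3529]
A−BK = [-0.3529 -1.5294; 1.7059 8.0588]
AᵀP(A−BK) = [0.2941 1.9412; 1.9412 14.4118]
P' = Q + AᵀP(A−BK) = [18.2941 -2.5588; -2.5588 16.6618]
tr(P') = 34.9559

34.9559


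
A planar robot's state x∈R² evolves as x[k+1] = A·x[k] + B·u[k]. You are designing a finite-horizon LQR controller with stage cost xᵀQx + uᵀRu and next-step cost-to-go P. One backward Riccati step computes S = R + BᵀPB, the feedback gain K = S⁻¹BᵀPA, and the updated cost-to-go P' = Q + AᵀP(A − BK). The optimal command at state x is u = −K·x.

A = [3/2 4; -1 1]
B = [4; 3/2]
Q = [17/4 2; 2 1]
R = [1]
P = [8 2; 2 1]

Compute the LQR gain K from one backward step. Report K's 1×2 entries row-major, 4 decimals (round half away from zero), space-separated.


0.2770 0.9630

BᵀP = [35.0000 9.5000]
S = R + BᵀPB = [1] + [154.2500] = [155.2500]
BᵀPA = [43.0000 149.5000]
K = S⁻¹·BᵀPA = [0.2770 0.9630]
A−BK = [0.3921 0.1481; -1.4155 -0.4444]
AᵀP(A−BK) = [1.0902 0.5926; 0.5926 1.0370]
P' = Q + AᵀP(A−BK) = [5.3402 2.5926; 2.5926 2.0370]
tr(P') = 7.3772


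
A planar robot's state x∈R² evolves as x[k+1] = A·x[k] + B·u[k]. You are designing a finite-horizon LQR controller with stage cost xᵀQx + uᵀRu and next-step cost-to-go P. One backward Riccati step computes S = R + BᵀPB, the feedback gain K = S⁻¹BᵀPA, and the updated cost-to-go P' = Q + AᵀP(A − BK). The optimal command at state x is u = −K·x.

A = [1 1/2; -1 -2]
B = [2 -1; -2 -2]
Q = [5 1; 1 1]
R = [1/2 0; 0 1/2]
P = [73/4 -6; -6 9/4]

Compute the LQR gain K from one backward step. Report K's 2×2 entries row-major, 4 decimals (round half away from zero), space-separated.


BᵀP = [48.5000 -16.5000; -6.2500 1.5000]
S = R + BᵀPB = [1/2 0; 0 1/2] + [130.0000 -15.5000; -15.5000 3.2500] = [130.5000 -15.5000; -15.5000 3.7500]
BᵀPA = [65.0000 57.2500; -7.7500 -6.1250]
K = S⁻¹·BᵀPA = [0.4962 0.4807; -0.0156 0.3535]
A−BK = [-0.0080 -0.1079; -0.0386 -0.3317]
AᵀP(A−BK) = [0.1241 0.1202; 0.1202 0.2085]
P' = Q + AᵀP(A−BK) = [5.1241 1.1202; 1.1202 1.2085]
tr(P') = 6.3326

0.4962 0.4807 -0.0156 0.3535


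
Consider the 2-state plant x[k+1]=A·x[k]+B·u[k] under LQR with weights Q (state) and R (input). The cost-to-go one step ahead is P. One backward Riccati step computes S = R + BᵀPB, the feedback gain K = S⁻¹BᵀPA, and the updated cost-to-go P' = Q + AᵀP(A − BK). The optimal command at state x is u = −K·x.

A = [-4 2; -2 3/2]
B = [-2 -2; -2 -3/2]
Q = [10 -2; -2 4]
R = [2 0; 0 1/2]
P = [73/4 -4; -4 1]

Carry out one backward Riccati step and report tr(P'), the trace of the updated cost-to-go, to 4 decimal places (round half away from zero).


BᵀP = [-28.5000 6.0000; -30.5000 6.5000]
S = R + BᵀPB = [2 0; 0 1/2] + [45.0000 48.0000; 48.0000 51.2500] = [47.0000 48.0000; 48.0000 51.7500]
BᵀPA = [102.0000 -48.0000; 109.0000 -51.2500]
K = S⁻¹·BᵀPA = [0.3626 -0.1871; 1.7700 -0.8168]
A−BK = [0.2651 -0.0078; 1.3801 -0.0994]
AᵀP(A−BK) = [2.0897 -0.8850; -0.8850 0.4084]
P' = Q + AᵀP(A−BK) = [12.0897 -2.8850; -2.8850 4.4084]
tr(P') = 16.4981

16.4981


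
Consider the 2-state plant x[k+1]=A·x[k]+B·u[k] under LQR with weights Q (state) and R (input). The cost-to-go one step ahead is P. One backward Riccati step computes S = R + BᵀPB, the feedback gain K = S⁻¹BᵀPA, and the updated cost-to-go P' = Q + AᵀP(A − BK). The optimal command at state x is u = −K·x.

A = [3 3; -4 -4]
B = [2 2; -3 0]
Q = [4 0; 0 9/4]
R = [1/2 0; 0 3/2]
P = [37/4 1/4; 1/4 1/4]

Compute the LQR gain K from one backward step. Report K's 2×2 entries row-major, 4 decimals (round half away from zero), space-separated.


BᵀP = [17.7500 -0.2500; 18.5000 0.5000]
S = R + BᵀPB = [1/2 0; 0 3/2] + [36.2500 35.5000; 35.5000 37.0000] = [36.7500 35.5000; 35.5000 38.5000]
BᵀPA = [54.2500 54.2500; 53.5000 53.5000]
K = S⁻¹·BᵀPA = [1.2247 1.2247; 0.2603 0.2603]
A−BK = [0.0299 0.0299; -0.3258 -0.3258]
AᵀP(A−BK) = [0.8816 0.8816; 0.8816 0.8816]
P' = Q + AᵀP(A−BK) = [4.8816 0.8816; 0.8816 3.1316]
tr(P') = 8.0131

1.2247 1.2247 0.2603 0.2603


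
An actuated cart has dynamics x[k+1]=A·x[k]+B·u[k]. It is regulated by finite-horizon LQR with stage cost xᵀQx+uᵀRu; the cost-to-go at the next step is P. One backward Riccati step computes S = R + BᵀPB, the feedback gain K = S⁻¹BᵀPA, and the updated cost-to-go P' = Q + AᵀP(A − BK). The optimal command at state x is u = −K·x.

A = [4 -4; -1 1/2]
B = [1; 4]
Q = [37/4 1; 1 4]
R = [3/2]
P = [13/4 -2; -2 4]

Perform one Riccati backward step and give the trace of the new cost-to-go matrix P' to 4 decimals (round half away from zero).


112.7903

BᵀP = [-4.7500 14.0000]
S = R + BᵀPB = [3/2] + [51.2500] = [52.7500]
BᵀPA = [-33.0000 26.0000]
K = S⁻¹·BᵀPA = [-0.6256 0.4929]
A−BK = [4.6256 -4.4929; 1.5024 -1.4716]
AᵀP(A−BK) = [51.3555 -49.7346; -49.7346 48.1848]
P' = Q + AᵀP(A−BK) = [60.6055 -48.7346; -48.7346 52.1848]
tr(P') = 112.7903


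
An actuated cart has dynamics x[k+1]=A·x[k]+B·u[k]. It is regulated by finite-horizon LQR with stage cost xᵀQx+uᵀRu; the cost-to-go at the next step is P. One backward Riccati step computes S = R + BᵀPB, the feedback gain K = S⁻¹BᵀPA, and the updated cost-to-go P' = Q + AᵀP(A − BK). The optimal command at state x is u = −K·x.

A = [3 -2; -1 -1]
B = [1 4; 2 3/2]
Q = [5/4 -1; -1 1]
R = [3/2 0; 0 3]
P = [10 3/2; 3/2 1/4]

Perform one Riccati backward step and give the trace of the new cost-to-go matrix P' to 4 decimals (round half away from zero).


BᵀP = [13.0000 2.0000; 42.2500 6.3750]
S = R + BᵀPB = [3/2 0; 0 3] + [17.0000 55.0000; 55.0000 178.5625] = [18.5000 55.0000; 55.0000 181.5625]
BᵀPA = [37.0000 -28.0000; 120.3750 -90.8750]
K = S⁻¹·BᵀPA = [0.2911 -0.2564; 0.5748 -0.4228]
A−BK = [0.4096 -0.0522; -2.4444 0.1471]
AᵀP(A−BK) = [1.2862 -0.8631; -0.8631 0.6446]
P' = Q + AᵀP(A−BK) = [2.5362 -1.8631; -1.8631 1.6446]
tr(P') = 4.1808

4.1808


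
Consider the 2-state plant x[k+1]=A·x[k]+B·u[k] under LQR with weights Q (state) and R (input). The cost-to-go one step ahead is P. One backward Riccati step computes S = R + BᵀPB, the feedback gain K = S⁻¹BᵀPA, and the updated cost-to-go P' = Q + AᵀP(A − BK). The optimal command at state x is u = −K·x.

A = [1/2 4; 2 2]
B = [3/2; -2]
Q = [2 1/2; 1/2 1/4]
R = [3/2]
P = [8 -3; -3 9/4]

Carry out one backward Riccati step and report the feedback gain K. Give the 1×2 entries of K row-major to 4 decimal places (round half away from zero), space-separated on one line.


BᵀP = [18.0000 -9.0000]
S = R + BᵀPB = [3/2] + [45.0000] = [46.5000]
BᵀPA = [-9.0000 54.0000]
K = S⁻¹·BᵀPA = [-0.1935 1.1613]
A−BK = [0.7903 2.2581; 1.6129 4.3226]
AᵀP(A−BK) = [3.2581 8.4516; 8.4516 26.2903]
P' = Q + AᵀP(A−BK) = [5.2581 8.9516; 8.9516 26.5403]
tr(P') = 31.7984

-0.1935 1.1613


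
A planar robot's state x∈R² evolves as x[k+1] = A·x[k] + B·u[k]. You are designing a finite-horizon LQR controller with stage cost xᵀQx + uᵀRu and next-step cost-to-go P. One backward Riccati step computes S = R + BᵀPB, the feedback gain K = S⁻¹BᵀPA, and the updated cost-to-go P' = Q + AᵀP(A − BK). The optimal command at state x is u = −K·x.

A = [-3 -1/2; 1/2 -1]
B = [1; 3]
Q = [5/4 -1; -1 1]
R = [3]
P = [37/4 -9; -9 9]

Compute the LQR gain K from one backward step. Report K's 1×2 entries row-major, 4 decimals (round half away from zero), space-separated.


BᵀP = [-17.7500 18.0000]
S = R + BᵀPB = [3] + [36.2500] = [39.2500]
BᵀPA = [62.2500 -9.1250]
K = S⁻¹·BᵀPA = [1.5860 -0.2325]
A−BK = [-4.5860 -0.2675; -4.2580 -0.3025]
AᵀP(A−BK) = [13.7723 -0.9029; -0.9029 0.1911]
P' = Q + AᵀP(A−BK) = [15.0223 -1.9029; -1.9029 1.1911]
tr(P') = 16.2134

1.5860 -0.2325


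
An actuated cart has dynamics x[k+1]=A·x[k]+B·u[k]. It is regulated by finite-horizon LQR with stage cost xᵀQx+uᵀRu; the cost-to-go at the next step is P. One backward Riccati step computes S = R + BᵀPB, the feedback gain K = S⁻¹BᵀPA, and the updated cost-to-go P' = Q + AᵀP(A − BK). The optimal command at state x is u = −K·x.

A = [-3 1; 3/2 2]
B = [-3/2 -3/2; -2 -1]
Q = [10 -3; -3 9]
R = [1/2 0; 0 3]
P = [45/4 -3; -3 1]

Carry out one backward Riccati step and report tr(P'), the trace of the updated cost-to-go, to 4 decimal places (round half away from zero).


BᵀP = [-10.8750 2.5000; -13.8750 3.5000]
S = R + BᵀPB = [1/2 0; 0 3] + [11.3125 13.8125; 13.8125 17.3125] = [11.8125 13.8125; 13.8125 20.3125]
BᵀPA = [36.3750 -5.8750; 46.8750 -6.8750]
K = S⁻¹·BᵀPA = [1.8595 -0.4959; 1.0432 -0.0013]
A−BK = [1.3541 0.2543; 6.2622 1.0070]
AᵀP(A−BK) = [13.9592 0.8468; 0.8468 0.3280]
P' = Q + AᵀP(A−BK) = [23.9592 -2.1532; -2.1532 9.3280]
tr(P') = 33.2872

33.2872


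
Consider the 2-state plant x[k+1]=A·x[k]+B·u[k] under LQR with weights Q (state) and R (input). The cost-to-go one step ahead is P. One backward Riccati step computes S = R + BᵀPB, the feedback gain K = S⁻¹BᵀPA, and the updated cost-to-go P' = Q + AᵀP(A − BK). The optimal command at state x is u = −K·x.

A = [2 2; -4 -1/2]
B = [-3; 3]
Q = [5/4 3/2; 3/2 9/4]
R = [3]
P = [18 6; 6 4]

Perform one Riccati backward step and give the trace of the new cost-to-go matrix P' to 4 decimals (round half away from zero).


28.5323

BᵀP = [-36.0000 -6.0000]
S = R + BᵀPB = [3] + [90.0000] = [93.0000]
BᵀPA = [-48.0000 -69.0000]
K = S⁻¹·BᵀPA = [-0.5161 -0.7419]
A−BK = [0.4516 -0.2258; -2.4516 1.7258]
AᵀP(A−BK) = [15.2258 -9.6129; -9.6129 9.8065]
P' = Q + AᵀP(A−BK) = [16.4758 -8.1129; -8.1129 12.0565]
tr(P') = 28.5323


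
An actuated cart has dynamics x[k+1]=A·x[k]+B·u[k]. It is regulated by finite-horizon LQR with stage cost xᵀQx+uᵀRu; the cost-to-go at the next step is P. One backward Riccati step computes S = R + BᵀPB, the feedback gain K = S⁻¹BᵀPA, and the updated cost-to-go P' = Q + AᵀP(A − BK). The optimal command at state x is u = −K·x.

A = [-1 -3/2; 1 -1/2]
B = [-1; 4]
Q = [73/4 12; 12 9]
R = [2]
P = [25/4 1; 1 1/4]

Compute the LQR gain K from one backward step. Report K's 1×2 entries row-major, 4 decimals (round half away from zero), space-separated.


BᵀP = [-2.2500 0.0000]
S = R + BᵀPB = [2] + [2.2500] = [4.2500]
BᵀPA = [2.2500 3.3750]
K = S⁻¹·BᵀPA = [0.5294 0.7941]
A−BK = [-0.4706 -0.7059; -1.1176 -3.6765]
AᵀP(A−BK) = [3.3088 6.4632; 6.4632 12.9449]
P' = Q + AᵀP(A−BK) = [21.5588 18.4632; 18.4632 21.9449]
tr(P') = 43.5037

0.5294 0.7941


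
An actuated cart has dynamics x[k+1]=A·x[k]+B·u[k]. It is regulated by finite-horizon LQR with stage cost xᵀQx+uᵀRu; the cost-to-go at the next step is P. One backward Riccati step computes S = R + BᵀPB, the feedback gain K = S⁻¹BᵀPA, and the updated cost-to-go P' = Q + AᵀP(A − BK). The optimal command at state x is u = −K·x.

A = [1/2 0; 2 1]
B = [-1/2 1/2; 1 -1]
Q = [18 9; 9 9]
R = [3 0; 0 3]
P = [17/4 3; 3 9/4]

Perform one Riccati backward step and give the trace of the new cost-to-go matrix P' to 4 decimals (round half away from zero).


42.9310

BᵀP = [0.8750 0.7500; -0.8750 -0.7500]
S = R + BᵀPB = [3 0; 0 3] + [0.3125 -0.3125; -0.3125 0.3125] = [3.3125 -0.3125; -0.3125 3.3125]
BᵀPA = [1.9375 0.7500; -1.9375 -0.7500]
K = S⁻¹·BᵀPA = [0.5345 0.2069; -0.5345 -0.2069]
A−BK = [1.0345 0.2069; 0.9310 0.5862]
AᵀP(A−BK) = [13.9914 5.1983; 5.1983 1.9397]
P' = Q + AᵀP(A−BK) = [31.9914 14.1983; 14.1983 10.9397]
tr(P') = 42.9310


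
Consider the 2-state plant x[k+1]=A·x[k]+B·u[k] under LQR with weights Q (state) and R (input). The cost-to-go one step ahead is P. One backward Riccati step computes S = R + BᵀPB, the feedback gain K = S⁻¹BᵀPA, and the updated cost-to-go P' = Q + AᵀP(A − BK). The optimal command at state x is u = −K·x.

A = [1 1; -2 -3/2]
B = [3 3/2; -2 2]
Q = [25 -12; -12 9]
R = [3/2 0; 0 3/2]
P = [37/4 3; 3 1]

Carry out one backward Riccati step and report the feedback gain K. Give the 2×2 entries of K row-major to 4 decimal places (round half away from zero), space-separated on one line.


0.1398 0.1616 0.0080 0.0585

BᵀP = [21.7500 7.0000; 19.8750 6.5000]
S = R + BᵀPB = [3/2 0; 0 3/2] + [51.2500 46.6250; 46.6250 42.8125] = [52.7500 46.6250; 46.6250 44.3125]
BᵀPA = [7.7500 11.2500; 6.8750 10.1250]
K = S⁻¹·BᵀPA = [0.1398 0.1616; 0.0080 0.0585]
A−BK = [0.5685 0.4275; -1.7364 -1.2937]
AᵀP(A−BK) = [0.1112 0.0957; 0.0957 0.0901]
P' = Q + AᵀP(A−BK) = [25.1112 -11.9043; -11.9043 9.0901]
tr(P') = 34.2013


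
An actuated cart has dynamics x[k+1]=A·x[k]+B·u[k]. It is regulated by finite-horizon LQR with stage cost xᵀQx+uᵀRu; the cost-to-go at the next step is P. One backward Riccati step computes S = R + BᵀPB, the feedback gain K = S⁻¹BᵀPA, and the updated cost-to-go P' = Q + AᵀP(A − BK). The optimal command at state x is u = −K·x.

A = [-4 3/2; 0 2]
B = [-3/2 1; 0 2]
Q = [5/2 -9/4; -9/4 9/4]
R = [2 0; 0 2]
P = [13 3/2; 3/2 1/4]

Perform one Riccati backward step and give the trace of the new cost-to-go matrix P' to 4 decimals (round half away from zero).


14.9473

BᵀP = [-19.5000 -2.2500; 16.0000 2.0000]
S = R + BᵀPB = [2 0; 0 2] + [29.2500 -24.0000; -24.0000 20.0000] = [31.2500 -24.0000; -24.0000 22.0000]
BᵀPA = [78.0000 -33.7500; -64.0000 28.0000]
K = S⁻¹·BᵀPA = [1.6143 -0.6323; -1.1480 0.5830]
A−BK = [-0.4305 -0.0314; 2.2960 0.8341]
AᵀP(A−BK) = [8.6099 -3.3722; -3.3722 1.5874]
P' = Q + AᵀP(A−BK) = [11.1099 -5.6222; -5.6222 3.8374]
tr(P') = 14.9473


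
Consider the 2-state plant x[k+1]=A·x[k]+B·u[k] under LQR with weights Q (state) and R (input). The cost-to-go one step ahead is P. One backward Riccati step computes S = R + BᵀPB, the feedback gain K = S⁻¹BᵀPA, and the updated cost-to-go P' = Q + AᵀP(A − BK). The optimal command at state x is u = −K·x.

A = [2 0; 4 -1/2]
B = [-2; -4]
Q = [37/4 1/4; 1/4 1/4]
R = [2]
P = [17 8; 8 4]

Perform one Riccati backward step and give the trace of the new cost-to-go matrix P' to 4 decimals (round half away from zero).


BᵀP = [-66.0000 -32.0000]
S = R + BᵀPB = [2] + [260.0000] = [262.0000]
BᵀPA = [-260.0000 16.0000]
K = S⁻¹·BᵀPA = [-0.9924 0.0611]
A−BK = [0.0153 0.1221; 0.0305 -0.2557]
AᵀP(A−BK) = [1.9847 -0.1221; -0.1221 0.0229]
P' = Q + AᵀP(A−BK) = [11.2347 0.1279; 0.1279 0.2729]
tr(P') = 11.5076

11.5076


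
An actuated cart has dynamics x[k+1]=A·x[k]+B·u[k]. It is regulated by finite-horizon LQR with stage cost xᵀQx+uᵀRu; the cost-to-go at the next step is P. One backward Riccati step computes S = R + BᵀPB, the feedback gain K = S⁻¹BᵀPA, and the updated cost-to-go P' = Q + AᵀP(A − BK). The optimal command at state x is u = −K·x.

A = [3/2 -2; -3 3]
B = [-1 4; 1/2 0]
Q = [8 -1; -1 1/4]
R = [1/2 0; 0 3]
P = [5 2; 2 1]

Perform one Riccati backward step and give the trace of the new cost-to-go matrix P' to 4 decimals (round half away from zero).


BᵀP = [-4.0000 -1.5000; 20.0000 8.0000]
S = R + BᵀPB = [1/2 0; 0 3] + [3.2500 -16.0000; -16.0000 80.0000] = [3.7500 -16.0000; -16.0000 83.0000]
BᵀPA = [-1.5000 3.5000; 6.0000 -16.0000]
K = S⁻¹·BᵀPA = [-0.5158 0.6244; -0.0271 -0.0724]
A−BK = [1.0928 -1.0860; -2.7421 2.6878]
AᵀP(A−BK) = [1.6391 -1.6290; -1.6290 1.6561]
P' = Q + AᵀP(A−BK) = [9.6391 -2.6290; -2.6290 1.9061]
tr(P') = 11.5452

11.5452


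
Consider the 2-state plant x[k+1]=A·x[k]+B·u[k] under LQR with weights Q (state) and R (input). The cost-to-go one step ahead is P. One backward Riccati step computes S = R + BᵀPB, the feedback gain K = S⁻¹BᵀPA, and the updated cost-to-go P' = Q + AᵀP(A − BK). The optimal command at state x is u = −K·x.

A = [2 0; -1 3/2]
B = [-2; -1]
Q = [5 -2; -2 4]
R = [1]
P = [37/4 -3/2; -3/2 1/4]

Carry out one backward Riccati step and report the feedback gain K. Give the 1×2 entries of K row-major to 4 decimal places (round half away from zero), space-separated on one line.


-1.1395 0.1279

BᵀP = [-17.0000 2.7500]
S = R + BᵀPB = [1] + [31.2500] = [32.2500]
BᵀPA = [-36.7500 4.1250]
K = S⁻¹·BᵀPA = [-1.1395 0.1279]
A−BK = [-0.2791 0.2558; -2.1395 1.6279]
AᵀP(A−BK) = [1.3721 -0.1744; -0.1744 0.0349]
P' = Q + AᵀP(A−BK) = [6.3721 -2.1744; -2.1744 4.0349]
tr(P') = 10.4070


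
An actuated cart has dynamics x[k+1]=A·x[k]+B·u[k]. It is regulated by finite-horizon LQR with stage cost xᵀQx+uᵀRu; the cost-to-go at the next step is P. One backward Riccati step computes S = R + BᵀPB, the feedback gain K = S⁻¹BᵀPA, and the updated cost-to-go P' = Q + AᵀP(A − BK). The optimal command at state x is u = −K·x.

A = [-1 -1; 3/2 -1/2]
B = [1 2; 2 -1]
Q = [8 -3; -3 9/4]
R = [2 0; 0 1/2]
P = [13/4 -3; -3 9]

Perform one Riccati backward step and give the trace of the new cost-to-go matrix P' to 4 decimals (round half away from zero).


BᵀP = [-2.7500 15.0000; 9.5000 -15.0000]
S = R + BᵀPB = [2 0; 0 1/2] + [27.2500 -20.5000; -20.5000 34.0000] = [29.2500 -20.5000; -20.5000 34.5000]
BᵀPA = [25.2500 -4.7500; -32.0000 -2.0000]
K = S⁻¹·BᵀPA = [0.3653 -0.3479; -0.7105 -0.2647]
A−BK = [0.0556 -0.1227; 0.0589 -0.0689]
AᵀP(A−BK) = [0.5409 -0.1857; -0.1857 0.3180]
P' = Q + AᵀP(A−BK) = [8.5409 -3.1857; -3.1857 2.5680]
tr(P') = 11.1089

11.1089


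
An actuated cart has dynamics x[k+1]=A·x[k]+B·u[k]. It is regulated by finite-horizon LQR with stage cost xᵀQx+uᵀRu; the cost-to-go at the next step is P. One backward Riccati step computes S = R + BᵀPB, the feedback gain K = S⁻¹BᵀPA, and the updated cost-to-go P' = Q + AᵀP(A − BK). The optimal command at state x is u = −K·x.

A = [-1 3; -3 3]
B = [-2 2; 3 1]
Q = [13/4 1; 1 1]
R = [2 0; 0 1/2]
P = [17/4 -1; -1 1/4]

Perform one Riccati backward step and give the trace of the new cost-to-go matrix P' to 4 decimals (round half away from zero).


5.0312

BᵀP = [-11.5000 2.7500; 7.5000 -1.7500]
S = R + BᵀPB = [2 0; 0 1/2] + [31.2500 -20.2500; -20.2500 13.2500] = [33.2500 -20.2500; -20.2500 13.7500]
BᵀPA = [3.2500 -26.2500; -2.2500 17.2500]
K = S⁻¹·BᵀPA = [-0.0186 -0.2467; -0.1910 0.8912]
A−BK = [-0.6552 0.7241; -2.7533 2.8488]
AᵀP(A−BK) = [0.1306 -0.1930; -0.1930 0.6505]
P' = Q + AᵀP(A−BK) = [3.3806 0.8070; 0.8070 1.6505]
tr(P') = 5.0312


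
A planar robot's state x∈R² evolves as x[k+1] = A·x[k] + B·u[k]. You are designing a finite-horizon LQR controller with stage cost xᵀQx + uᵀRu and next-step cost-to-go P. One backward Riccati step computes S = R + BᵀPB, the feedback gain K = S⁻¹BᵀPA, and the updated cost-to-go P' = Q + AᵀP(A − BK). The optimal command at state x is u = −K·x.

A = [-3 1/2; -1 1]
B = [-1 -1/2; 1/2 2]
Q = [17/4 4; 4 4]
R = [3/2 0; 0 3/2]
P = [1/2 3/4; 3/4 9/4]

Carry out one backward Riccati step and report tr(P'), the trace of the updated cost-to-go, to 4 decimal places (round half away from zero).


BᵀP = [-0.1250 0.3750; 1.2500 4.1250]
S = R + BᵀPB = [3/2 0; 0 3/2] + [0.3125 0.8125; 0.8125 7.6250] = [1.8125 0.8125; 0.8125 9.1250]
BᵀPA = [0.0000 0.3125; -7.8750 4.7500]
K = S⁻¹·BᵀPA = [0.4030 -0.0635; -0.8989 0.5262]
A−BK = [-3.0465 0.6996; 0.5963 -0.0207]
AᵀP(A−BK) = [4.1712 -1.4812; -1.4812 0.6454]
P' = Q + AᵀP(A−BK) = [8.4212 2.5188; 2.5188 4.6454]
tr(P') = 13.0666

13.0666


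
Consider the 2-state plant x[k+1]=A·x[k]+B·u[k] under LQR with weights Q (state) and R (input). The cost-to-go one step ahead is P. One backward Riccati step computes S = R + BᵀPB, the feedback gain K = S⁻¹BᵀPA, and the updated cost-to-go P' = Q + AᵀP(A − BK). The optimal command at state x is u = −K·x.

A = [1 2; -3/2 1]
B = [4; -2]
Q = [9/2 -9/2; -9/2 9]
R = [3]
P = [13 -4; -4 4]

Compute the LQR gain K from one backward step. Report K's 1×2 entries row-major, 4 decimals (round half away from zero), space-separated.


0.3299 0.3299

BᵀP = [60.0000 -24.0000]
S = R + BᵀPB = [3] + [288.0000] = [291.0000]
BᵀPA = [96.0000 96.0000]
K = S⁻¹·BᵀPA = [0.3299 0.3299]
A−BK = [-0.3196 0.6804; -0.8402 1.6598]
AᵀP(A−BK) = [2.3299 -3.6701; -3.6701 8.3299]
P' = Q + AᵀP(A−BK) = [6.8299 -8.1701; -8.1701 17.3299]
tr(P') = 24.1598


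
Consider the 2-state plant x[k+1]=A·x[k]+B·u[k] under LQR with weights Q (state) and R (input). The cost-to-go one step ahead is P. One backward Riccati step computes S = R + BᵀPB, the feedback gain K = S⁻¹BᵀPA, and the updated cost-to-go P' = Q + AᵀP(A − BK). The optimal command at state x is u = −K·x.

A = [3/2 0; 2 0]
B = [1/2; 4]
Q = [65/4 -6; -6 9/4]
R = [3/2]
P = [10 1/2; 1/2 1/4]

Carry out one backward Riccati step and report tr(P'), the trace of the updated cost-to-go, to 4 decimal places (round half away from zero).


BᵀP = [7.0000 1.2500]
S = R + BᵀPB = [3/2] + [8.5000] = [10.0000]
BᵀPA = [13.0000 0.0000]
K = S⁻¹·BᵀPA = [1.3000 0.0000]
A−BK = [0.8500 0.0000; -3.2000 0.0000]
AᵀP(A−BK) = [9.6000 0.0000; 0.0000 0.0000]
P' = Q + AᵀP(A−BK) = [25.8500 -6.0000; -6.0000 2.2500]
tr(P') = 28.1000

28.1000


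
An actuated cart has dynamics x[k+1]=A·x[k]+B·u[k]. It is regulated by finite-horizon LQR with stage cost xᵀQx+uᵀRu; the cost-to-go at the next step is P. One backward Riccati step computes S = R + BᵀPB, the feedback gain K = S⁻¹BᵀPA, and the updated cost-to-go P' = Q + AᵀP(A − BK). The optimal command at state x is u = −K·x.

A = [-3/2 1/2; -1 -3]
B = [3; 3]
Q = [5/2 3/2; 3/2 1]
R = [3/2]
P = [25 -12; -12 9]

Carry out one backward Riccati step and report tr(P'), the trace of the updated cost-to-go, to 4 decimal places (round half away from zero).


105.5902

BᵀP = [39.0000 -9.0000]
S = R + BᵀPB = [3/2] + [90.0000] = [91.5000]
BᵀPA = [-49.5000 46.5000]
K = S⁻¹·BᵀPA = [-0.5410 0.5082]
A−BK = [0.1230 -1.0246; 0.6230 -4.5246]
AᵀP(A−BK) = [2.4713 -14.5943; -14.5943 99.6189]
P' = Q + AᵀP(A−BK) = [4.9713 -13.0943; -13.0943 100.6189]
tr(P') = 105.5902


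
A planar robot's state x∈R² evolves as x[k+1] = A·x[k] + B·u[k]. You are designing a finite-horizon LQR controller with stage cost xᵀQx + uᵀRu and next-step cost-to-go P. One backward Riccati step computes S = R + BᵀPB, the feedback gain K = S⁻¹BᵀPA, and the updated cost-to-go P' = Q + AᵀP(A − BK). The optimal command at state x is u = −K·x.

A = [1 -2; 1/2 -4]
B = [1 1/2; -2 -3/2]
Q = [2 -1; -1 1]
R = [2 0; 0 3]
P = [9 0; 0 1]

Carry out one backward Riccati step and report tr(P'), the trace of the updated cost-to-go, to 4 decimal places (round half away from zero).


52.2333

BᵀP = [9.0000 -2.0000; 4.5000 -1.5000]
S = R + BᵀPB = [2 0; 0 3] + [13.0000 7.5000; 7.5000 4.5000] = [15.0000 7.5000; 7.5000 7.5000]
BᵀPA = [8.0000 -10.0000; 3.7500 -3.0000]
K = S⁻¹·BᵀPA = [0.5667 -0.9333; -0.0667 0.5333]
A−BK = [0.4667 -1.3333; 1.5333 -5.0667]
AᵀP(A−BK) = [4.9667 -14.5333; -14.5333 44.2667]
P' = Q + AᵀP(A−BK) = [6.9667 -15.5333; -15.5333 45.2667]
tr(P') = 52.2333


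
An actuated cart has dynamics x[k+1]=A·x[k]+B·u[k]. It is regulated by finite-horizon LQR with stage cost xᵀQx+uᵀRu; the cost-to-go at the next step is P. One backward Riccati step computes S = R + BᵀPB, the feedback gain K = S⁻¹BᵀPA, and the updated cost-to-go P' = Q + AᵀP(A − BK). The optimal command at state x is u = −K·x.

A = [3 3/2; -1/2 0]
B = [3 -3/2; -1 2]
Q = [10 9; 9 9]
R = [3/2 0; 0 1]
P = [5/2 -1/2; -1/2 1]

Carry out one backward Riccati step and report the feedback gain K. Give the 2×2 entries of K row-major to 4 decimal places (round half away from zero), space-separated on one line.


0.8476 0.4581 -0.0892 0.0486

BᵀP = [8.0000 -2.5000; -4.7500 2.7500]
S = R + BᵀPB = [3/2 0; 0 1] + [26.5000 -17.0000; -17.0000 12.6250] = [28.0000 -17.0000; -17.0000 13.6250]
BᵀPA = [25.2500 12.0000; -15.6250 -7.1250]
K = S⁻¹·BᵀPA = [0.8476 0.4581; -0.0892 0.0486]
A−BK = [0.3233 0.1986; 0.5260 0.3608]
AᵀP(A−BK) = [1.4536 0.8179; 0.8179 0.4743]
P' = Q + AᵀP(A−BK) = [11.4536 9.8179; 9.8179 9.4743]
tr(P') = 20.9280


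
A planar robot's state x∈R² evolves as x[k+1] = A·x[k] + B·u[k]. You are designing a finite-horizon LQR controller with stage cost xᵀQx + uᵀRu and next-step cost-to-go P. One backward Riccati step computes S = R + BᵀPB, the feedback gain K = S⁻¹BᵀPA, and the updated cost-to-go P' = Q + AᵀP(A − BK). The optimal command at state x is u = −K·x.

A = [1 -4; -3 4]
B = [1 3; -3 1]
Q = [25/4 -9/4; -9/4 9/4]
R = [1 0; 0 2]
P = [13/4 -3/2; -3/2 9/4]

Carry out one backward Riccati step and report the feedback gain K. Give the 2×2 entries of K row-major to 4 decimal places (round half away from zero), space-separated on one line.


BᵀP = [7.7500 -8.2500; 8.2500 -2.2500]
S = R + BᵀPB = [1 0; 0 2] + [32.5000 15.0000; 15.0000 22.5000] = [33.5000 15.0000; 15.0000 24.5000]
BᵀPA = [32.5000 -64.0000; 15.0000 -42.0000]
K = S⁻¹·BᵀPA = [0.9589 -1.5745; 0.0252 -0.7503]
A−BK = [-0.0344 -0.1746; -0.1486 0.0269]
AᵀP(A−BK) = [0.9589 -1.5745; -1.5745 3.7197]
P' = Q + AᵀP(A−BK) = [7.2089 -3.8245; -3.8245 5.9697]
tr(P') = 13.1786

0.9589 -1.5745 0.0252 -0.7503


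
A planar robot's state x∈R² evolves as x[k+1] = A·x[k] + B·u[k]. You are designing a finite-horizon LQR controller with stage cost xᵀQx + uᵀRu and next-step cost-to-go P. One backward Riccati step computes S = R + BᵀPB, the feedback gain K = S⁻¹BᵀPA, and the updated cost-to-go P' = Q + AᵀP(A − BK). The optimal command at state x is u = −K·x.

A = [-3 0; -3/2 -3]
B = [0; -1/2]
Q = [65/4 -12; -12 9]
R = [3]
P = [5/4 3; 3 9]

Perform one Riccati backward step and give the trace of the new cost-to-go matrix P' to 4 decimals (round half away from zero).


BᵀP = [-1.5000 -4.5000]
S = R + BᵀPB = [3] + [2.2500] = [5.2500]
BᵀPA = [11.2500 13.5000]
K = S⁻¹·BᵀPA = [2.1429 2.5714]
A−BK = [-3.0000 0.0000; -0.4286 -1.7143]
AᵀP(A−BK) = [34.3929 38.5714; 38.5714 46.2857]
P' = Q + AᵀP(A−BK) = [50.6429 26.5714; 26.5714 55.2857]
tr(P') = 105.9286

105.9286


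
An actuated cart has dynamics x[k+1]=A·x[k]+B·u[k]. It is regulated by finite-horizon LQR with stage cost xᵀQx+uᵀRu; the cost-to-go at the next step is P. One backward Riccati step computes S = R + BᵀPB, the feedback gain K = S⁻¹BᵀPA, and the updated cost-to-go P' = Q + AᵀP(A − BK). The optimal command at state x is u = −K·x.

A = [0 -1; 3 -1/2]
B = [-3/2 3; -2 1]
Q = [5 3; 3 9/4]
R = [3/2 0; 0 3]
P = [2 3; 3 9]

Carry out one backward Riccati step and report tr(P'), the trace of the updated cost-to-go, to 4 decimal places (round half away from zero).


12.0969

BᵀP = [-9.0000 -22.5000; 9.0000 18.0000]
S = R + BᵀPB = [3/2 0; 0 3] + [58.5000 -49.5000; -49.5000 45.0000] = [60.0000 -49.5000; -49.5000 48.0000]
BᵀPA = [-67.5000 20.2500; 54.0000 -18.0000]
K = S⁻¹·BᵀPA = [-1.3194 0.1885; -0.2356 -0.1806]
A−BK = [-1.2723 -0.1754; 0.5969 0.0576]
AᵀP(A−BK) = [4.6649 -0.0236; -0.0236 0.1819]
P' = Q + AᵀP(A−BK) = [9.6649 2.9764; 2.9764 2.4319]
tr(P') = 12.0969


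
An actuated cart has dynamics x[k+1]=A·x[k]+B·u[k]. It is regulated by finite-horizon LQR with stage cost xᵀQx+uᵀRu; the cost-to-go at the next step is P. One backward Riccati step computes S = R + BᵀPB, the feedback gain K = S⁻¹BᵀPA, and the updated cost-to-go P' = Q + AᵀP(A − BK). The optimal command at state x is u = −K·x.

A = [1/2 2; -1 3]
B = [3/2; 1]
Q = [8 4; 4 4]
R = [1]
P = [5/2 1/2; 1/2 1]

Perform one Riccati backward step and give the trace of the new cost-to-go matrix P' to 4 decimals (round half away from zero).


17.3904

BᵀP = [4.2500 1.7500]
S = R + BᵀPB = [1] + [8.1250] = [9.1250]
BᵀPA = [0.3750 13.7500]
K = S⁻¹·BᵀPA = [0.0411 1.5068]
A−BK = [0.4384 -0.2603; -1.0411 1.4932]
AᵀP(A−BK) = [1.1096 -1.3151; -1.3151 4.2808]
P' = Q + AᵀP(A−BK) = [9.1096 2.6849; 2.6849 8.2808]
tr(P') = 17.3904


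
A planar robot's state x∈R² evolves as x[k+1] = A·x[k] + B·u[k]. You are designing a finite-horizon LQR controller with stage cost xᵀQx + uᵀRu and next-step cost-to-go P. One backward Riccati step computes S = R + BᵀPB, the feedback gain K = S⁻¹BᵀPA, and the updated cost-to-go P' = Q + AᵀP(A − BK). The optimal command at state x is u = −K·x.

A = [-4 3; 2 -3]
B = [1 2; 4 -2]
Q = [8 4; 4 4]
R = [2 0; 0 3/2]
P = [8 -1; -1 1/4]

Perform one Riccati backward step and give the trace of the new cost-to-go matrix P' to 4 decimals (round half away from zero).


20.2055

BᵀP = [4.0000 0.0000; 18.0000 -2.5000]
S = R + BᵀPB = [2 0; 0 3/2] + [4.0000 8.0000; 8.0000 41.0000] = [6.0000 8.0000; 8.0000 42.5000]
BᵀPA = [-16.0000 12.0000; -77.0000 61.5000]
K = S⁻¹·BᵀPA = [-0.3351 0.0942; -1.7487 1.4293]
A−BK = [-0.1675 0.0471; -0.1571 -0.5183]
AᵀP(A−BK) = [4.9895 -3.9346; -3.9346 3.2160]
P' = Q + AᵀP(A−BK) = [12.9895 0.0654; 0.0654 7.2160]
tr(P') = 20.2055


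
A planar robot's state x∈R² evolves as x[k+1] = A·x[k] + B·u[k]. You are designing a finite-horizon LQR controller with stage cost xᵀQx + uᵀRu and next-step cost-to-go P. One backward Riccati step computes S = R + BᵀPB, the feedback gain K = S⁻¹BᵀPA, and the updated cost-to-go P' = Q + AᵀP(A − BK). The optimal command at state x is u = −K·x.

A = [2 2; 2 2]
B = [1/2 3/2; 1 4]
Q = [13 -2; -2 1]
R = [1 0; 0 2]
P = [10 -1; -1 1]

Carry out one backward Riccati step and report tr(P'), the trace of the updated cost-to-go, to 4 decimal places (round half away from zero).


BᵀP = [4.0000 0.5000; 11.0000 2.5000]
S = R + BᵀPB = [1 0; 0 2] + [2.5000 8.0000; 8.0000 26.5000] = [3.5000 8.0000; 8.0000 28.5000]
BᵀPA = [9.0000 9.0000; 27.0000 27.0000]
K = S⁻¹·BᵀPA = [1.1329 1.1329; 0.6294 0.6294]
A−BK = [0.4895 0.4895; -1.6503 -1.6503]
AᵀP(A−BK) = [8.8112 8.8112; 8.8112 8.8112]
P' = Q + AᵀP(A−BK) = [21.8112 6.8112; 6.8112 9.8112]
tr(P') = 31.6224

31.6224


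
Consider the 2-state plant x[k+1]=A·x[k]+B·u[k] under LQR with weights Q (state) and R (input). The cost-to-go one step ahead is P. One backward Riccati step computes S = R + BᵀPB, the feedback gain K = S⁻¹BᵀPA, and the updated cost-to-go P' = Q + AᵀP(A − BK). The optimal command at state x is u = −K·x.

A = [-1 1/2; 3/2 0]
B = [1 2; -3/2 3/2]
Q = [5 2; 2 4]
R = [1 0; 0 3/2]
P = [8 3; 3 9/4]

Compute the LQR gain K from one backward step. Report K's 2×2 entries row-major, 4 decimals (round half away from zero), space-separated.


-0.7690 0.1347 -0.0263 0.1659

BᵀP = [3.5000 -0.3750; 20.5000 9.3750]
S = R + BᵀPB = [1 0; 0 3/2] + [4.0625 6.4375; 6.4375 55.0625] = [5.0625 6.4375; 6.4375 56.5625]
BᵀPA = [-4.0625 1.7500; -6.4375 10.2500]
K = S⁻¹·BᵀPA = [-0.7690 0.1347; -0.0263 0.1659]
A−BK = [-0.1784 0.0335; 0.3859 -0.0467]
AᵀP(A−BK) = [0.7690 -0.1347; -0.1347 0.0639]
P' = Q + AᵀP(A−BK) = [5.7690 1.8653; 1.8653 4.0639]
tr(P') = 9.8330


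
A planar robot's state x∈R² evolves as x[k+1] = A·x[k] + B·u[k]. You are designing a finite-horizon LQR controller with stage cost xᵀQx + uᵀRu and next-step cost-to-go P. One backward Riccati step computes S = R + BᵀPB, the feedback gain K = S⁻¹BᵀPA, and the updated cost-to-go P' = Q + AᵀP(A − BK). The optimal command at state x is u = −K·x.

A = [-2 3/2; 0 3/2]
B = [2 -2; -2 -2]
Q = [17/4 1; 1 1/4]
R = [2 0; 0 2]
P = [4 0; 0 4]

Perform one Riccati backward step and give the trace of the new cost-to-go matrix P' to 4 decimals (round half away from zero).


BᵀP = [8.0000 -8.0000; -8.0000 -8.0000]
S = R + BᵀPB = [2 0; 0 2] + [32.0000 0.0000; 0.0000 32.0000] = [34.0000 0.0000; 0.0000 34.0000]
BᵀPA = [-16.0000 0.0000; 16.0000 -24.0000]
K = S⁻¹·BᵀPA = [-0.4706 0.0000; 0.4706 -0.7059]
A−BK = [-0.1176 0.0882; 0.0000 0.0882]
AᵀP(A−BK) = [0.9412 -0.7059; -0.7059 1.0588]
P' = Q + AᵀP(A−BK) = [5.1912 0.2941; 0.2941 1.3088]
tr(P') = 6.5000

6.5000


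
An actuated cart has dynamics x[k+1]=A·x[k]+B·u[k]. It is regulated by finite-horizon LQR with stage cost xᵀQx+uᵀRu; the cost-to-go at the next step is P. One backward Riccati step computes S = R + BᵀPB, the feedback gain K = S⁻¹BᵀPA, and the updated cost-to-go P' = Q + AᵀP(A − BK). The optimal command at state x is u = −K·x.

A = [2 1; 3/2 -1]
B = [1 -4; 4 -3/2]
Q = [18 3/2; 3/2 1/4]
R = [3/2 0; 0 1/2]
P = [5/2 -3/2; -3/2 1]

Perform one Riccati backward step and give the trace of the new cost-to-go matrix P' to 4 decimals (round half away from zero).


BᵀP = [-3.5000 2.5000; -7.7500 4.5000]
S = R + BᵀPB = [3/2 0; 0 1/2] + [6.5000 10.2500; 10.2500 24.2500] = [8.0000 10.2500; 10.2500 24.7500]
BᵀPA = [-3.2500 -6.0000; -8.7500 -12.2500]
K = S⁻¹·BᵀPA = [0.0995 -0.2468; -0.3948 -0.3927]
A−BK = [0.3215 -0.3241; 0.5098 -0.6019]
AᵀP(A−BK) = [0.1194 0.0114; 0.0114 0.2081]
P' = Q + AᵀP(A−BK) = [18.1194 1.5114; 1.5114 0.4581]
tr(P') = 18.5775

18.5775


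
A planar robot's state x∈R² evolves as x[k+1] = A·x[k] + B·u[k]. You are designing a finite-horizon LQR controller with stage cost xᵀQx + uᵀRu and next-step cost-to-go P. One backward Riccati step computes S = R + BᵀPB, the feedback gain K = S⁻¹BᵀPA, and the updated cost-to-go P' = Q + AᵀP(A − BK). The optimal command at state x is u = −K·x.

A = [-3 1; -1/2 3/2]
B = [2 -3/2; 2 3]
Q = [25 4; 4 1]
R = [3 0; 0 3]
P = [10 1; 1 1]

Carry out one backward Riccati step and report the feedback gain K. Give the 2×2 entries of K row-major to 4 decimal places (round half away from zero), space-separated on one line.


BᵀP = [22.0000 4.0000; -12.0000 1.5000]
S = R + BᵀPB = [3 0; 0 3] + [52.0000 -21.0000; -21.0000 22.5000] = [55.0000 -21.0000; -21.0000 25.5000]
BᵀPA = [-68.0000 28.0000; 35.2500 -9.7500]
K = S⁻¹·BᵀPA = [-1.0335 0.5296; 0.5312 0.0538]
A−BK = [-0.1361 0.0215; -0.0265 0.2793]
AᵀP(A−BK) = [4.2443 -1.6316; -1.6316 0.9448]
P' = Q + AᵀP(A−BK) = [29.2443 2.3684; 2.3684 1.9448]
tr(P') = 31.1892

-1.0335 0.5296 0.5312 0.0538


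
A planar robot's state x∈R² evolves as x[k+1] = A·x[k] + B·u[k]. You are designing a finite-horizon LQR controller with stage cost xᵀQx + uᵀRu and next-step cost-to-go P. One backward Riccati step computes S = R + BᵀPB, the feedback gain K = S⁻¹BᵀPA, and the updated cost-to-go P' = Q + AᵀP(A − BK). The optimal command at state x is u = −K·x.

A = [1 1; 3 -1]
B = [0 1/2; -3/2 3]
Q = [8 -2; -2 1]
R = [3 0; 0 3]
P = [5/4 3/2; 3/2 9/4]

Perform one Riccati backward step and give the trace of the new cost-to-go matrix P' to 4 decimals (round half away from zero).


BᵀP = [-2.2500 -3.3750; 5.1250 7.5000]
S = R + BᵀPB = [3 0; 0 3] + [5.0625 -11.2500; -11.2500 25.0625] = [8.0625 -11.2500; -11.2500 28.0625]
BᵀPA = [-12.3750 1.1250; 27.6250 -2.3750]
K = S⁻¹·BᵀPA = [-0.3661 0.0487; 0.8377 -0.0651]
A−BK = [0.5812 1.0326; -0.0621 -0.7316]
AᵀP(A−BK) = [2.8297 -0.0987; -0.0987 0.2906]
P' = Q + AᵀP(A−BK) = [10.8297 -2.0987; -2.0987 1.2906]
tr(P') = 12.1203

12.1203


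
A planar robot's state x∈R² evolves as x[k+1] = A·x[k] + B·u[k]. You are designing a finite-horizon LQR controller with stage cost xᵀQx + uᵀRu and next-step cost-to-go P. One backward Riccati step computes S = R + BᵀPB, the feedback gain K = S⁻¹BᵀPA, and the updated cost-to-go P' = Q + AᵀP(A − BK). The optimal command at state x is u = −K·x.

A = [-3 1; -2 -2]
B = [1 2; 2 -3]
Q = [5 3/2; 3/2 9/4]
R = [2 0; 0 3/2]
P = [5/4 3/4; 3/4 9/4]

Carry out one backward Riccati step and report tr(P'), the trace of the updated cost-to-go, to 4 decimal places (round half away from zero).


13.1821

BᵀP = [2.7500 5.2500; 0.2500 -5.2500]
S = R + BᵀPB = [2 0; 0 3/2] + [13.2500 -10.2500; -10.2500 16.2500] = [15.2500 -10.2500; -10.2500 17.7500]
BᵀPA = [-18.7500 -7.7500; 9.7500 10.7500]
K = S⁻¹·BᵀPA = [-1.4060 -0.1653; -0.2626 0.5102]
A−BK = [-1.0687 0.1449; 0.0242 -0.1389]
AᵀP(A−BK) = [5.4475 0.1766; 0.1766 0.4845]
P' = Q + AᵀP(A−BK) = [10.4475 1.6766; 1.6766 2.7345]
tr(P') = 13.1821


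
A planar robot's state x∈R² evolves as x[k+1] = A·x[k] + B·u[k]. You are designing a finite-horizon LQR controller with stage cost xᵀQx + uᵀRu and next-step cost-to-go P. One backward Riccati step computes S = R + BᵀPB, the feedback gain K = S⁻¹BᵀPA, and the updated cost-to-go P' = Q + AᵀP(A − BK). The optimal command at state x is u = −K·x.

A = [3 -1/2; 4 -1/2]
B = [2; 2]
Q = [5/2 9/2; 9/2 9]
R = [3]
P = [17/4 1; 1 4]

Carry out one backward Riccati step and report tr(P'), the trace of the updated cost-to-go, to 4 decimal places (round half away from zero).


21.7372

BᵀP = [10.5000 10.0000]
S = R + BᵀPB = [3] + [41.0000] = [44.0000]
BᵀPA = [71.5000 -10.2500]
K = S⁻¹·BᵀPA = [1.6250 -0.2330]
A−BK = [-0.2500 -0.0341; 0.7500 -0.0341]
AᵀP(A−BK) = [10.0625 -1.2188; -1.2188 0.1747]
P' = Q + AᵀP(A−BK) = [12.5625 3.2813; 3.2813 9.1747]
tr(P') = 21.7372
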